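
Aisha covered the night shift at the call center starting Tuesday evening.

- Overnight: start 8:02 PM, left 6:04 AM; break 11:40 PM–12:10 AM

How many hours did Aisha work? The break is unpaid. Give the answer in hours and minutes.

Overnight: 8:02 PM → midnight = 3 h 58 min; midnight → 6:04 AM = 6 h 4 min; span 10 h 2 min; less 30 min break → 9 h 32 min

9 h 32 min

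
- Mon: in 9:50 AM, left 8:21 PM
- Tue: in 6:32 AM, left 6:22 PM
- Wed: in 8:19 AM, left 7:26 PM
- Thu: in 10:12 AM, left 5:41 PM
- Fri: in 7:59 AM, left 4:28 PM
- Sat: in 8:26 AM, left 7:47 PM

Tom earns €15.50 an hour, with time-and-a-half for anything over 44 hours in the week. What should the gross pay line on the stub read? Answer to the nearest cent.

Mon: 9:50 AM–8:21 PM = 10 h 31 min
Tue: 6:32 AM–6:22 PM = 11 h 50 min
Wed: 8:19 AM–7:26 PM = 11 h 7 min
Thu: 10:12 AM–5:41 PM = 7 h 29 min
Fri: 7:59 AM–4:28 PM = 8 h 29 min
Sat: 8:26 AM–7:47 PM = 11 h 21 min
Total worked: 60 h 47 min = 3647 min.
Regular 44 h 0 min = 2640 min at €15.50/h; overtime 16 h 47 min = 1007 min at €23.25/h.
Pay = (2640 × €15.50 + 1007 × €23.25) ÷ 60 = €1072.21.

€1072.21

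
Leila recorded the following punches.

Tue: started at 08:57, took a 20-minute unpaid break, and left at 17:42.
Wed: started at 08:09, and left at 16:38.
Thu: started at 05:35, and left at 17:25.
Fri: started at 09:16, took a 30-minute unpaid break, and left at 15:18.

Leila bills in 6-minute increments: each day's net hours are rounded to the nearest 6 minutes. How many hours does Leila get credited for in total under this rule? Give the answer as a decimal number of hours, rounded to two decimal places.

34.20 hours

Tue: 08:57–17:42 = 8 h 45 min − 20 min = 8 h 25 min → rounds to 8 h 24 min
Wed: 08:09–16:38 = 8 h 29 min → rounds to 8 h 30 min
Thu: 05:35–17:25 = 11 h 50 min → rounds to 11 h 48 min
Fri: 09:16–15:18 = 6 h 2 min − 30 min = 5 h 32 min → rounds to 5 h 30 min
Total credited: 34 h 12 min.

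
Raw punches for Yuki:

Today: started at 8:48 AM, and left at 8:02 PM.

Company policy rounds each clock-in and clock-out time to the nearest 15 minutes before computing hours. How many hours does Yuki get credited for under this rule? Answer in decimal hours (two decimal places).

Today: in 8:48 AM→8:45 AM, out 8:02 PM→8:00 PM; 11 h 15 min

11.25 hours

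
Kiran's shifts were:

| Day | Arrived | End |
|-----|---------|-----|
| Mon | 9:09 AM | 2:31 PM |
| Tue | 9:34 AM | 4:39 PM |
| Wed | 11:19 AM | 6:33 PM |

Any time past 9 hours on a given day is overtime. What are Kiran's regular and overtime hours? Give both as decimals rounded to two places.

Regular 19.68 hours, overtime 0.00 hours

Mon: 9:09 AM–2:31 PM = 5 h 22 min
Tue: 9:34 AM–4:39 PM = 7 h 5 min
Wed: 11:19 AM–6:33 PM = 7 h 14 min
Mon reg 5 h 22 min / OT 0 h 0 min; Tue reg 7 h 5 min / OT 0 h 0 min; Wed reg 7 h 14 min / OT 0 h 0 min.
Totals: regular 19 h 41 min, overtime 0 h 0 min.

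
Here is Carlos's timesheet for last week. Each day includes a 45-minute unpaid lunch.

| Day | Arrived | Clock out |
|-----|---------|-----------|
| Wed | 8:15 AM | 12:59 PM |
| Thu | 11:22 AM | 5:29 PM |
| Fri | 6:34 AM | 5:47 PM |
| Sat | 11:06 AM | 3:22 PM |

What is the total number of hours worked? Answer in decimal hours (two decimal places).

Wed: 8:15 AM–12:59 PM = 4 h 44 min; less 45 min break → 3 h 59 min
Thu: 11:22 AM–5:29 PM = 6 h 7 min; less 45 min break → 5 h 22 min
Fri: 6:34 AM–5:47 PM = 11 h 13 min; less 45 min break → 10 h 28 min
Sat: 11:06 AM–3:22 PM = 4 h 16 min; less 45 min break → 3 h 31 min
Total: 3 h 59 min + 5 h 22 min + 10 h 28 min + 3 h 31 min = 23 h 20 min.

23.33 hours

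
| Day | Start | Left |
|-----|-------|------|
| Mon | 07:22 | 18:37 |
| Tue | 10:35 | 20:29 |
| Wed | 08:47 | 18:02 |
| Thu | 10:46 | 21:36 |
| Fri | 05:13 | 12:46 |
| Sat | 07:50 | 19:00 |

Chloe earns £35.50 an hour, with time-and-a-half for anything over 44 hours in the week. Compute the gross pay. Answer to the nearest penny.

Mon: 07:22–18:37 = 11 h 15 min
Tue: 10:35–20:29 = 9 h 54 min
Wed: 08:47–18:02 = 9 h 15 min
Thu: 10:46–21:36 = 10 h 50 min
Fri: 05:13–12:46 = 7 h 33 min
Sat: 07:50–19:00 = 11 h 10 min
Total worked: 59 h 57 min = 3597 min.
Regular 44 h 0 min = 2640 min at £35.50/h; overtime 15 h 57 min = 957 min at £53.25/h.
Pay = (2640 × £35.50 + 957 × £53.25) ÷ 60 = £2411.34.

£2411.34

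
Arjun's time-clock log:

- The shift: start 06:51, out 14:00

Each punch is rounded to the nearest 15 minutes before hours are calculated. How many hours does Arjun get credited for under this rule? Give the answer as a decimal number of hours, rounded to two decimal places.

7.25 hours

The shift: in 06:51→06:45, out 14:00→14:00; 7 h 15 min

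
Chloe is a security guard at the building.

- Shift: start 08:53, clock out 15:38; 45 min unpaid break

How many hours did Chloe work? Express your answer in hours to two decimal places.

6.00 hours

Shift: 08:53–15:38 = 6 h 45 min; less 45 min break → 6 h 0 min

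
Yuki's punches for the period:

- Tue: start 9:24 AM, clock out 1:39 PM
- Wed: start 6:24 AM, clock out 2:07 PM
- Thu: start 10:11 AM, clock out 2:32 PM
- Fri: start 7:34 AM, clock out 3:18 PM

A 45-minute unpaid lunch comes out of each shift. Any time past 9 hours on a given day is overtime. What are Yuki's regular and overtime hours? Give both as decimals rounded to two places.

Tue: 9:24 AM–1:39 PM = 4 h 15 min; less 45 min break → 3 h 30 min
Wed: 6:24 AM–2:07 PM = 7 h 43 min; less 45 min break → 6 h 58 min
Thu: 10:11 AM–2:32 PM = 4 h 21 min; less 45 min break → 3 h 36 min
Fri: 7:34 AM–3:18 PM = 7 h 44 min; less 45 min break → 6 h 59 min
Tue reg 3 h 30 min / OT 0 h 0 min; Wed reg 6 h 58 min / OT 0 h 0 min; Thu reg 3 h 36 min / OT 0 h 0 min; Fri reg 6 h 59 min / OT 0 h 0 min.
Totals: regular 21 h 3 min, overtime 0 h 0 min.

Regular 21.05 hours, overtime 0.00 hours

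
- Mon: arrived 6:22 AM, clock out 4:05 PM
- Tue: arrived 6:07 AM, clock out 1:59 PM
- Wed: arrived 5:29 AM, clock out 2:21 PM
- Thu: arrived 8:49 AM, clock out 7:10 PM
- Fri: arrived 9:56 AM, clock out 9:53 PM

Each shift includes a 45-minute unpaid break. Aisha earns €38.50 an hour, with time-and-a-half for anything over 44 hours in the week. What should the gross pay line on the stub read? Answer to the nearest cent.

€1751.75

Mon: 6:22 AM–4:05 PM = 9 h 43 min; less 45 min break → 8 h 58 min
Tue: 6:07 AM–1:59 PM = 7 h 52 min; less 45 min break → 7 h 7 min
Wed: 5:29 AM–2:21 PM = 8 h 52 min; less 45 min break → 8 h 7 min
Thu: 8:49 AM–7:10 PM = 10 h 21 min; less 45 min break → 9 h 36 min
Fri: 9:56 AM–9:53 PM = 11 h 57 min; less 45 min break → 11 h 12 min
Total worked: 45 h 0 min = 2700 min.
Regular 44 h 0 min = 2640 min at €38.50/h; overtime 1 h 0 min = 60 min at €57.75/h.
Pay = (2640 × €38.50 + 60 × €57.75) ÷ 60 = €1751.75.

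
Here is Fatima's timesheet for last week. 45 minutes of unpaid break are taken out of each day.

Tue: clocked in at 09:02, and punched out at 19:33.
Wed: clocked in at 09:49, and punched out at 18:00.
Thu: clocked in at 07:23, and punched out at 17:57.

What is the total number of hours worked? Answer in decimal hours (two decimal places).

27.02 hours

Tue: 09:02–19:33 = 10 h 31 min; less 45 min break → 9 h 46 min
Wed: 09:49–18:00 = 8 h 11 min; less 45 min break → 7 h 26 min
Thu: 07:23–17:57 = 10 h 34 min; less 45 min break → 9 h 49 min
Total: 9 h 46 min + 7 h 26 min + 9 h 49 min = 27 h 1 min.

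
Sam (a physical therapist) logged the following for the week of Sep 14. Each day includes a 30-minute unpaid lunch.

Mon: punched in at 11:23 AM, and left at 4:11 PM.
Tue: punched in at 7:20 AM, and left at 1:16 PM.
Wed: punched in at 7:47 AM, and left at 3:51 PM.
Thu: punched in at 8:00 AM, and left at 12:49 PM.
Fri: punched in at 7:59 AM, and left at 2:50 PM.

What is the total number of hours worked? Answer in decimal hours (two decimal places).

Mon: 11:23 AM–4:11 PM = 4 h 48 min; less 30 min break → 4 h 18 min
Tue: 7:20 AM–1:16 PM = 5 h 56 min; less 30 min break → 5 h 26 min
Wed: 7:47 AM–3:51 PM = 8 h 4 min; less 30 min break → 7 h 34 min
Thu: 8:00 AM–12:49 PM = 4 h 49 min; less 30 min break → 4 h 19 min
Fri: 7:59 AM–2:50 PM = 6 h 51 min; less 30 min break → 6 h 21 min
Total: 4 h 18 min + 5 h 26 min + 7 h 34 min + 4 h 19 min + 6 h 21 min = 27 h 58 min.

27.97 hours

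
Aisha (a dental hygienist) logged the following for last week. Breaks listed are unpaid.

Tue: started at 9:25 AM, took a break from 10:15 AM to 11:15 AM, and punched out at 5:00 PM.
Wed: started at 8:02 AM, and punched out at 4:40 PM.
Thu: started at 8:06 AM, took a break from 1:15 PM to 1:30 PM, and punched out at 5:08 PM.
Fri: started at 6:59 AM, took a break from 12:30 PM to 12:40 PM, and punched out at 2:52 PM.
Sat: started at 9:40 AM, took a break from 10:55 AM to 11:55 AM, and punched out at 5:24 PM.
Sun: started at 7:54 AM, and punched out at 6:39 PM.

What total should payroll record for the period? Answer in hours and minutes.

49 h 12 min

Tue: 9:25 AM–5:00 PM = 7 h 35 min; less 60 min break → 6 h 35 min
Wed: 8:02 AM–4:40 PM = 8 h 38 min
Thu: 8:06 AM–5:08 PM = 9 h 2 min; less 15 min break → 8 h 47 min
Fri: 6:59 AM–2:52 PM = 7 h 53 min; less 10 min break → 7 h 43 min
Sat: 9:40 AM–5:24 PM = 7 h 44 min; less 60 min break → 6 h 44 min
Sun: 7:54 AM–6:39 PM = 10 h 45 min
Total: 6 h 35 min + 8 h 38 min + 8 h 47 min + 7 h 43 min + 6 h 44 min + 10 h 45 min = 49 h 12 min.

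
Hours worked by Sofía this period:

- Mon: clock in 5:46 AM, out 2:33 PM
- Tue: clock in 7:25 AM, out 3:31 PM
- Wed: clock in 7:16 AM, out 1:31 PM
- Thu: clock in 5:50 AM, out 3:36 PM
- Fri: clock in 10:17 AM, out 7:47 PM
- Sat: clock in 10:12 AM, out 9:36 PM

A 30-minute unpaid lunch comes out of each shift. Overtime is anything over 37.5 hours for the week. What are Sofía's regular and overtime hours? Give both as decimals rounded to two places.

Regular 37.50 hours, overtime 13.30 hours

Mon: 5:46 AM–2:33 PM = 8 h 47 min; less 30 min break → 8 h 17 min
Tue: 7:25 AM–3:31 PM = 8 h 6 min; less 30 min break → 7 h 36 min
Wed: 7:16 AM–1:31 PM = 6 h 15 min; less 30 min break → 5 h 45 min
Thu: 5:50 AM–3:36 PM = 9 h 46 min; less 30 min break → 9 h 16 min
Fri: 10:17 AM–7:47 PM = 9 h 30 min; less 30 min break → 9 h 0 min
Sat: 10:12 AM–9:36 PM = 11 h 24 min; less 30 min break → 10 h 54 min
Total worked: 50 h 48 min = 50.80 h.
Threshold 37.5 h → overtime 13 h 18 min, regular 37 h 30 min.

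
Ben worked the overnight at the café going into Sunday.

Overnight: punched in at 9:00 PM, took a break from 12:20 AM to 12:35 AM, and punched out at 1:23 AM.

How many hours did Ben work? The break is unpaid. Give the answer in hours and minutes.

4 h 8 min

Overnight: 9:00 PM → midnight = 3 h 0 min; midnight → 1:23 AM = 1 h 23 min; span 4 h 23 min; less 15 min break → 4 h 8 min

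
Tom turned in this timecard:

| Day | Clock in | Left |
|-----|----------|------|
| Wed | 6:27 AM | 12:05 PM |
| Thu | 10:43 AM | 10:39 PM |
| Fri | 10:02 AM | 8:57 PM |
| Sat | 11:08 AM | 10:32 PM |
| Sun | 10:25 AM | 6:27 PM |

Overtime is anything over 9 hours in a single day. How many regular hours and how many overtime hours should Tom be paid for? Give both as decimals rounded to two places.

Wed: 6:27 AM–12:05 PM = 5 h 38 min
Thu: 10:43 AM–10:39 PM = 11 h 56 min
Fri: 10:02 AM–8:57 PM = 10 h 55 min
Sat: 11:08 AM–10:32 PM = 11 h 24 min
Sun: 10:25 AM–6:27 PM = 8 h 2 min
Wed reg 5 h 38 min / OT 0 h 0 min; Thu reg 9 h 0 min / OT 2 h 56 min; Fri reg 9 h 0 min / OT 1 h 55 min; Sat reg 9 h 0 min / OT 2 h 24 min; Sun reg 8 h 2 min / OT 0 h 0 min.
Totals: regular 40 h 40 min, overtime 7 h 15 min.

Regular 40.67 hours, overtime 7.25 hours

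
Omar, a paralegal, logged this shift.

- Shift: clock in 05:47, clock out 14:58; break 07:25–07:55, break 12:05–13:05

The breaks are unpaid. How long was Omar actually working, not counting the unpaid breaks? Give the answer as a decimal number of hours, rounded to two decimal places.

Shift: 05:47–14:58 = 9 h 11 min; less 90 min break → 7 h 41 min

7.68 hours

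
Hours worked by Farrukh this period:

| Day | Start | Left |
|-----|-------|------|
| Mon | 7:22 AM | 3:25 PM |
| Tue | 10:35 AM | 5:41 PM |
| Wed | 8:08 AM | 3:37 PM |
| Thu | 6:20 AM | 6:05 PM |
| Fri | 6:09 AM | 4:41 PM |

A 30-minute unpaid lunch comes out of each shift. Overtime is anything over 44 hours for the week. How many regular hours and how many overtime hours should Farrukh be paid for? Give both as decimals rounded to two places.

Regular 42.42 hours, overtime 0.00 hours

Mon: 7:22 AM–3:25 PM = 8 h 3 min; less 30 min break → 7 h 33 min
Tue: 10:35 AM–5:41 PM = 7 h 6 min; less 30 min break → 6 h 36 min
Wed: 8:08 AM–3:37 PM = 7 h 29 min; less 30 min break → 6 h 59 min
Thu: 6:20 AM–6:05 PM = 11 h 45 min; less 30 min break → 11 h 15 min
Fri: 6:09 AM–4:41 PM = 10 h 32 min; less 30 min break → 10 h 2 min
Total worked: 42 h 25 min = 42.42 h.
Threshold 44 h → overtime 0 h 0 min, regular 42 h 25 min.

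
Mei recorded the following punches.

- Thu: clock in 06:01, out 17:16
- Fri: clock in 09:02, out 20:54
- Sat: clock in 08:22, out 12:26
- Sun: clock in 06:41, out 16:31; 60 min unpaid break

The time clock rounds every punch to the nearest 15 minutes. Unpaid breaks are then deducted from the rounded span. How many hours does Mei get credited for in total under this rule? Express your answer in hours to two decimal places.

Thu: in 06:01→06:00, out 17:16→17:15; 11 h 15 min
Fri: in 09:02→09:00, out 20:54→21:00; 12 h 0 min
Sat: in 08:22→08:15, out 12:26→12:30; 4 h 15 min
Sun: in 06:41→06:45, out 16:31→16:30; 9 h 45 min − 60 min = 8 h 45 min
Total credited: 36 h 15 min.

36.25 hours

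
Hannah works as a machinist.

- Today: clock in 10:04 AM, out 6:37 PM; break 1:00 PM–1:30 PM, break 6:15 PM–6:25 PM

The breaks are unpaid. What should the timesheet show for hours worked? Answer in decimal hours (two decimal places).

Today: 10:04 AM–6:37 PM = 8 h 33 min; less 40 min break → 7 h 53 min

7.88 hours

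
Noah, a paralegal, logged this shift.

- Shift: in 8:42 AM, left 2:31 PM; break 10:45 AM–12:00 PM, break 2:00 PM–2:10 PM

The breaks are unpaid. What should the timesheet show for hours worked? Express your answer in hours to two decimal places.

Shift: 8:42 AM–2:31 PM = 5 h 49 min; less 85 min break → 4 h 24 min

4.40 hours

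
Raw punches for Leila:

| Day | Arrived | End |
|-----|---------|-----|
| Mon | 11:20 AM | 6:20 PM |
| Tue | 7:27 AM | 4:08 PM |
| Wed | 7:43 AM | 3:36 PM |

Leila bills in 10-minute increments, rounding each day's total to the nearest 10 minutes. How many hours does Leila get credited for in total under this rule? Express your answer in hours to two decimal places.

Mon: 11:20 AM–6:20 PM = 7 h 0 min → rounds to 7 h 0 min
Tue: 7:27 AM–4:08 PM = 8 h 41 min → rounds to 8 h 40 min
Wed: 7:43 AM–3:36 PM = 7 h 53 min → rounds to 7 h 50 min
Total credited: 23 h 30 min.

23.50 hours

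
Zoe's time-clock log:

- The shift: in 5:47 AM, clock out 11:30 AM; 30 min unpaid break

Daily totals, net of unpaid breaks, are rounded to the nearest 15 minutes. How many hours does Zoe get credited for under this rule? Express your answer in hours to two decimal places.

The shift: 5:47 AM–11:30 AM = 5 h 43 min − 30 min = 5 h 13 min → rounds to 5 h 15 min

5.25 hours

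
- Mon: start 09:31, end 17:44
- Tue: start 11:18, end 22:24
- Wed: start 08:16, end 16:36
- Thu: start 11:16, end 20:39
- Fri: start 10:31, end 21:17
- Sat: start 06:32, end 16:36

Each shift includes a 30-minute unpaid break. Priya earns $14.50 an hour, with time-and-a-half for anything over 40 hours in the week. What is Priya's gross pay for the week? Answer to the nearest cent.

Mon: 09:31–17:44 = 8 h 13 min; less 30 min break → 7 h 43 min
Tue: 11:18–22:24 = 11 h 6 min; less 30 min break → 10 h 36 min
Wed: 08:16–16:36 = 8 h 20 min; less 30 min break → 7 h 50 min
Thu: 11:16–20:39 = 9 h 23 min; less 30 min break → 8 h 53 min
Fri: 10:31–21:17 = 10 h 46 min; less 30 min break → 10 h 16 min
Sat: 06:32–16:36 = 10 h 4 min; less 30 min break → 9 h 34 min
Total worked: 54 h 52 min = 3292 min.
Regular 40 h 0 min = 2400 min at $14.50/h; overtime 14 h 52 min = 892 min at $21.75/h.
Pay = (2400 × $14.50 + 892 × $21.75) ÷ 60 = $903.35.

$903.35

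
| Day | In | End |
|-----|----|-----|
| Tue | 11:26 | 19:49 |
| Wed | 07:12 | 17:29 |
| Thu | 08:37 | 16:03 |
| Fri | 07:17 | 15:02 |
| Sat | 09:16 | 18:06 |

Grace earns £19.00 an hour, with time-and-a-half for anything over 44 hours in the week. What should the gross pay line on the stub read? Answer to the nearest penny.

£810.98

Tue: 11:26–19:49 = 8 h 23 min
Wed: 07:12–17:29 = 10 h 17 min
Thu: 08:37–16:03 = 7 h 26 min
Fri: 07:17–15:02 = 7 h 45 min
Sat: 09:16–18:06 = 8 h 50 min
Total worked: 42 h 41 min = 2561 min.
Regular 42 h 41 min = 2561 min at £19.00/h; overtime 0 h 0 min = 0 min at £28.50/h.
Pay = (2561 × £19.00 + 0 × £28.50) ÷ 60 = £810.98.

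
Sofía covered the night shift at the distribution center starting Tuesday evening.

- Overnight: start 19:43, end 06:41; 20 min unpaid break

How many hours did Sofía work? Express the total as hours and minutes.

Overnight: 19:43 → midnight = 4 h 17 min; midnight → 06:41 = 6 h 41 min; span 10 h 58 min; less 20 min break → 10 h 38 min

10 h 38 min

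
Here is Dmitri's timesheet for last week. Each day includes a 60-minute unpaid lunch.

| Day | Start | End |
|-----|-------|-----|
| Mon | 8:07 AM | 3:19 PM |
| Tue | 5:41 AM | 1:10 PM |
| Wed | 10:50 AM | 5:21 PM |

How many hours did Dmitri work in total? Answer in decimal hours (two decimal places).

18.20 hours

Mon: 8:07 AM–3:19 PM = 7 h 12 min; less 60 min break → 6 h 12 min
Tue: 5:41 AM–1:10 PM = 7 h 29 min; less 60 min break → 6 h 29 min
Wed: 10:50 AM–5:21 PM = 6 h 31 min; less 60 min break → 5 h 31 min
Total: 6 h 12 min + 6 h 29 min + 5 h 31 min = 18 h 12 min.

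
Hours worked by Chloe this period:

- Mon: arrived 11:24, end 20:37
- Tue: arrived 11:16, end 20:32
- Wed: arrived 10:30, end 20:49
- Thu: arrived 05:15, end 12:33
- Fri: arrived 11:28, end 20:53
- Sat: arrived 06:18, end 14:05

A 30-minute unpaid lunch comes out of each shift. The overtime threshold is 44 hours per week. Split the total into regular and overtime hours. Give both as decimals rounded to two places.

Mon: 11:24–20:37 = 9 h 13 min; less 30 min break → 8 h 43 min
Tue: 11:16–20:32 = 9 h 16 min; less 30 min break → 8 h 46 min
Wed: 10:30–20:49 = 10 h 19 min; less 30 min break → 9 h 49 min
Thu: 05:15–12:33 = 7 h 18 min; less 30 min break → 6 h 48 min
Fri: 11:28–20:53 = 9 h 25 min; less 30 min break → 8 h 55 min
Sat: 06:18–14:05 = 7 h 47 min; less 30 min break → 7 h 17 min
Total worked: 50 h 18 min = 50.30 h.
Threshold 44 h → overtime 6 h 18 min, regular 44 h 0 min.

Regular 44.00 hours, overtime 6.30 hours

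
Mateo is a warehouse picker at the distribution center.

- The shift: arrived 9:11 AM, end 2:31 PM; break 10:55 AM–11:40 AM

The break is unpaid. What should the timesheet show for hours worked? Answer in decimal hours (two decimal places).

The shift: 9:11 AM–2:31 PM = 5 h 20 min; less 45 min break → 4 h 35 min

4.58 hours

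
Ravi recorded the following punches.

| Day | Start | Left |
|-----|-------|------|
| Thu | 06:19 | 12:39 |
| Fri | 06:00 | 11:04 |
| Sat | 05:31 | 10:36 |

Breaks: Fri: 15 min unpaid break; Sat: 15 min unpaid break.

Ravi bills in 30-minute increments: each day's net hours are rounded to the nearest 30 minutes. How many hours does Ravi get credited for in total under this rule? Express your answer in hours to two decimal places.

16.50 hours

Thu: 06:19–12:39 = 6 h 20 min → rounds to 6 h 30 min
Fri: 06:00–11:04 = 5 h 4 min − 15 min = 4 h 49 min → rounds to 5 h 0 min
Sat: 05:31–10:36 = 5 h 5 min − 15 min = 4 h 50 min → rounds to 5 h 0 min
Total credited: 16 h 30 min.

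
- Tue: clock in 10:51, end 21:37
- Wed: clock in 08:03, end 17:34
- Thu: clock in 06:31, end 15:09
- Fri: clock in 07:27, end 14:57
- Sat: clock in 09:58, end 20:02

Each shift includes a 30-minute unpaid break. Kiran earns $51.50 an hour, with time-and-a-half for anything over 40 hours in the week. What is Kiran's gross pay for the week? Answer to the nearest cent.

Tue: 10:51–21:37 = 10 h 46 min; less 30 min break → 10 h 16 min
Wed: 08:03–17:34 = 9 h 31 min; less 30 min break → 9 h 1 min
Thu: 06:31–15:09 = 8 h 38 min; less 30 min break → 8 h 8 min
Fri: 07:27–14:57 = 7 h 30 min; less 30 min break → 7 h 0 min
Sat: 09:58–20:02 = 10 h 4 min; less 30 min break → 9 h 34 min
Total worked: 43 h 59 min = 2639 min.
Regular 40 h 0 min = 2400 min at $51.50/h; overtime 3 h 59 min = 239 min at $77.25/h.
Pay = (2400 × $51.50 + 239 × $77.25) ÷ 60 = $2367.71.

$2367.71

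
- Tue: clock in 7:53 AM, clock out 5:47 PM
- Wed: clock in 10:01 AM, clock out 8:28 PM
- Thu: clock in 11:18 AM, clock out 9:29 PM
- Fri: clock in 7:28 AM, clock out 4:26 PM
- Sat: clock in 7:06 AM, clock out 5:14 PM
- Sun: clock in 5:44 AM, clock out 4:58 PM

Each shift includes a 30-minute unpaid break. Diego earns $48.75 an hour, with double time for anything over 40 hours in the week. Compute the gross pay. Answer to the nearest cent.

$3692.00

Tue: 7:53 AM–5:47 PM = 9 h 54 min; less 30 min break → 9 h 24 min
Wed: 10:01 AM–8:28 PM = 10 h 27 min; less 30 min break → 9 h 57 min
Thu: 11:18 AM–9:29 PM = 10 h 11 min; less 30 min break → 9 h 41 min
Fri: 7:28 AM–4:26 PM = 8 h 58 min; less 30 min break → 8 h 28 min
Sat: 7:06 AM–5:14 PM = 10 h 8 min; less 30 min break → 9 h 38 min
Sun: 5:44 AM–4:58 PM = 11 h 14 min; less 30 min break → 10 h 44 min
Total worked: 57 h 52 min = 3472 min.
Regular 40 h 0 min = 2400 min at $48.75/h; overtime 17 h 52 min = 1072 min at $97.50/h.
Pay = (2400 × $48.75 + 1072 × $97.50) ÷ 60 = $3692.00.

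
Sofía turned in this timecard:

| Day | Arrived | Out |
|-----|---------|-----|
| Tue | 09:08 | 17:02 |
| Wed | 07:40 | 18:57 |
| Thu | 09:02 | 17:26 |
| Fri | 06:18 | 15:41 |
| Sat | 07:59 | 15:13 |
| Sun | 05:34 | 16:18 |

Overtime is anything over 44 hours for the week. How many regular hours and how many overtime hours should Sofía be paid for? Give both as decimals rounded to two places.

Tue: 09:08–17:02 = 7 h 54 min
Wed: 07:40–18:57 = 11 h 17 min
Thu: 09:02–17:26 = 8 h 24 min
Fri: 06:18–15:41 = 9 h 23 min
Sat: 07:59–15:13 = 7 h 14 min
Sun: 05:34–16:18 = 10 h 44 min
Total worked: 54 h 56 min = 54.93 h.
Threshold 44 h → overtime 10 h 56 min, regular 44 h 0 min.

Regular 44.00 hours, overtime 10.93 hours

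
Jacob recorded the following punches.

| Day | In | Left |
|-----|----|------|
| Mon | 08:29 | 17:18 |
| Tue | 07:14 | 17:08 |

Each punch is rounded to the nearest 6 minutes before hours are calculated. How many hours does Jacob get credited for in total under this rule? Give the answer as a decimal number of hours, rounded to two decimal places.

18.70 hours

Mon: in 08:29→08:30, out 17:18→17:18; 8 h 48 min
Tue: in 07:14→07:12, out 17:08→17:06; 9 h 54 min
Total credited: 18 h 42 min.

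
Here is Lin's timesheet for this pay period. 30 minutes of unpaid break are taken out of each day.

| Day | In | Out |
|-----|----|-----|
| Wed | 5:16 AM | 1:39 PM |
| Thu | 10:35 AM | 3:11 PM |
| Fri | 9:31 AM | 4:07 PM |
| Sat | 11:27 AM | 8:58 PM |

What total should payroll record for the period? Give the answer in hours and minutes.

27 h 6 min

Wed: 5:16 AM–1:39 PM = 8 h 23 min; less 30 min break → 7 h 53 min
Thu: 10:35 AM–3:11 PM = 4 h 36 min; less 30 min break → 4 h 6 min
Fri: 9:31 AM–4:07 PM = 6 h 36 min; less 30 min break → 6 h 6 min
Sat: 11:27 AM–8:58 PM = 9 h 31 min; less 30 min break → 9 h 1 min
Total: 7 h 53 min + 4 h 6 min + 6 h 6 min + 9 h 1 min = 27 h 6 min.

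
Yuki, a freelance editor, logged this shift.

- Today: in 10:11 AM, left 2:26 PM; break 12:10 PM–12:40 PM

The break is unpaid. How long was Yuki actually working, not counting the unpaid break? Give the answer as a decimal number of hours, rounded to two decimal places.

3.75 hours

Today: 10:11 AM–2:26 PM = 4 h 15 min; less 30 min break → 3 h 45 min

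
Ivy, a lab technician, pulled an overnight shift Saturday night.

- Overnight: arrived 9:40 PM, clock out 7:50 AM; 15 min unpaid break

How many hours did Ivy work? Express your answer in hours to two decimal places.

9.92 hours

Overnight: 9:40 PM → midnight = 2 h 20 min; midnight → 7:50 AM = 7 h 50 min; span 10 h 10 min; less 15 min break → 9 h 55 min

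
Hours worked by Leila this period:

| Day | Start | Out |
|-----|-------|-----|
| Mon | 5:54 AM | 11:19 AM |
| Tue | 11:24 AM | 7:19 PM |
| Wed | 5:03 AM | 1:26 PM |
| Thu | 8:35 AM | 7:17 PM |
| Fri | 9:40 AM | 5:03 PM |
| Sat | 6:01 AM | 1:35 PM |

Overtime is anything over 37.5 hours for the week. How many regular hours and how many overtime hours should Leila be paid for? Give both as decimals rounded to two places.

Regular 37.50 hours, overtime 9.87 hours

Mon: 5:54 AM–11:19 AM = 5 h 25 min
Tue: 11:24 AM–7:19 PM = 7 h 55 min
Wed: 5:03 AM–1:26 PM = 8 h 23 min
Thu: 8:35 AM–7:17 PM = 10 h 42 min
Fri: 9:40 AM–5:03 PM = 7 h 23 min
Sat: 6:01 AM–1:35 PM = 7 h 34 min
Total worked: 47 h 22 min = 47.37 h.
Threshold 37.5 h → overtime 9 h 52 min, regular 37 h 30 min.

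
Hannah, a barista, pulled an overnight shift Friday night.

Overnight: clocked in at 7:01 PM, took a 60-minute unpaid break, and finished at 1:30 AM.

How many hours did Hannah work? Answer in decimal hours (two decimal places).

Overnight: 7:01 PM → midnight = 4 h 59 min; midnight → 1:30 AM = 1 h 30 min; span 6 h 29 min; less 60 min break → 5 h 29 min

5.48 hours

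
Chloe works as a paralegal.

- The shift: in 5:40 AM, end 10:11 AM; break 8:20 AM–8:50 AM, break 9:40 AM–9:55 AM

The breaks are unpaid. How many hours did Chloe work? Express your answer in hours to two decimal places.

The shift: 5:40 AM–10:11 AM = 4 h 31 min; less 45 min break → 3 h 46 min

3.77 hours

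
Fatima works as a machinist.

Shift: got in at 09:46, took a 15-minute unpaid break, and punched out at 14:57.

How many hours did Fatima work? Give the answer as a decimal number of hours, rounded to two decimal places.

4.93 hours

Shift: 09:46–14:57 = 5 h 11 min; less 15 min break → 4 h 56 min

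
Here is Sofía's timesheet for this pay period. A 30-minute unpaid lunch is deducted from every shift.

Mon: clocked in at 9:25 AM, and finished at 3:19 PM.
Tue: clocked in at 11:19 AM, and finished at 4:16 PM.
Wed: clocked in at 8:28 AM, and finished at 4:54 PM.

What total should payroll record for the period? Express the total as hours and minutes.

17 h 47 min

Mon: 9:25 AM–3:19 PM = 5 h 54 min; less 30 min break → 5 h 24 min
Tue: 11:19 AM–4:16 PM = 4 h 57 min; less 30 min break → 4 h 27 min
Wed: 8:28 AM–4:54 PM = 8 h 26 min; less 30 min break → 7 h 56 min
Total: 5 h 24 min + 4 h 27 min + 7 h 56 min = 17 h 47 min.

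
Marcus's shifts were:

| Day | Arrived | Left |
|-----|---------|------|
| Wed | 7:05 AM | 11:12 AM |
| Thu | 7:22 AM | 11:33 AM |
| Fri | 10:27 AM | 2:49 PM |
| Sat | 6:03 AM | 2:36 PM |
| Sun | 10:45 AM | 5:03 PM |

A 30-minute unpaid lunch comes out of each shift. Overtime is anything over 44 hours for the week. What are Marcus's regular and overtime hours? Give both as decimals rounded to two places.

Wed: 7:05 AM–11:12 AM = 4 h 7 min; less 30 min break → 3 h 37 min
Thu: 7:22 AM–11:33 AM = 4 h 11 min; less 30 min break → 3 h 41 min
Fri: 10:27 AM–2:49 PM = 4 h 22 min; less 30 min break → 3 h 52 min
Sat: 6:03 AM–2:36 PM = 8 h 33 min; less 30 min break → 8 h 3 min
Sun: 10:45 AM–5:03 PM = 6 h 18 min; less 30 min break → 5 h 48 min
Total worked: 25 h 1 min = 25.02 h.
Threshold 44 h → overtime 0 h 0 min, regular 25 h 1 min.

Regular 25.02 hours, overtime 0.00 hours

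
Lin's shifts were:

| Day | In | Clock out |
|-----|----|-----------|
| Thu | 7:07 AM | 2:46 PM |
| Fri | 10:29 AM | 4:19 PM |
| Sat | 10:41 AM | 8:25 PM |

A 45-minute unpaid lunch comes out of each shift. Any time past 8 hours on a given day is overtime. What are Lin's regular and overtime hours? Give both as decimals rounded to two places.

Thu: 7:07 AM–2:46 PM = 7 h 39 min; less 45 min break → 6 h 54 min
Fri: 10:29 AM–4:19 PM = 5 h 50 min; less 45 min break → 5 h 5 min
Sat: 10:41 AM–8:25 PM = 9 h 44 min; less 45 min break → 8 h 59 min
Thu reg 6 h 54 min / OT 0 h 0 min; Fri reg 5 h 5 min / OT 0 h 0 min; Sat reg 8 h 0 min / OT 0 h 59 min.
Totals: regular 19 h 59 min, overtime 0 h 59 min.

Regular 19.98 hours, overtime 0.98 hours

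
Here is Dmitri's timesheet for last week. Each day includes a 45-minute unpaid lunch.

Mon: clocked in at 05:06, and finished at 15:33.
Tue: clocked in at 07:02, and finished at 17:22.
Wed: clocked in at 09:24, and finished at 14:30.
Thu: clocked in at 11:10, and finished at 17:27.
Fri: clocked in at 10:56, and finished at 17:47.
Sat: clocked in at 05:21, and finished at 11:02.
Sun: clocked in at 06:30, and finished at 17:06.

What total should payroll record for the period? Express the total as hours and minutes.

Mon: 05:06–15:33 = 10 h 27 min; less 45 min break → 9 h 42 min
Tue: 07:02–17:22 = 10 h 20 min; less 45 min break → 9 h 35 min
Wed: 09:24–14:30 = 5 h 6 min; less 45 min break → 4 h 21 min
Thu: 11:10–17:27 = 6 h 17 min; less 45 min break → 5 h 32 min
Fri: 10:56–17:47 = 6 h 51 min; less 45 min break → 6 h 6 min
Sat: 05:21–11:02 = 5 h 41 min; less 45 min break → 4 h 56 min
Sun: 06:30–17:06 = 10 h 36 min; less 45 min break → 9 h 51 min
Total: 9 h 42 min + 9 h 35 min + 4 h 21 min + 5 h 32 min + 6 h 6 min + 4 h 56 min + 9 h 51 min = 50 h 3 min.

50 h 3 min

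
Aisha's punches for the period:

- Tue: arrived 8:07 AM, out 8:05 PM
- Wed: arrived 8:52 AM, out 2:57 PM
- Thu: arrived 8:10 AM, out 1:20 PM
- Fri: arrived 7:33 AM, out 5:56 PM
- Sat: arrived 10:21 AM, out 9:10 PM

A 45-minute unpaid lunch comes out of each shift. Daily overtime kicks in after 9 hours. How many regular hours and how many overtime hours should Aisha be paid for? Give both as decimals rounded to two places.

Tue: 8:07 AM–8:05 PM = 11 h 58 min; less 45 min break → 11 h 13 min
Wed: 8:52 AM–2:57 PM = 6 h 5 min; less 45 min break → 5 h 20 min
Thu: 8:10 AM–1:20 PM = 5 h 10 min; less 45 min break → 4 h 25 min
Fri: 7:33 AM–5:56 PM = 10 h 23 min; less 45 min break → 9 h 38 min
Sat: 10:21 AM–9:10 PM = 10 h 49 min; less 45 min break → 10 h 4 min
Tue reg 9 h 0 min / OT 2 h 13 min; Wed reg 5 h 20 min / OT 0 h 0 min; Thu reg 4 h 25 min / OT 0 h 0 min; Fri reg 9 h 0 min / OT 0 h 38 min; Sat reg 9 h 0 min / OT 1 h 4 min.
Totals: regular 36 h 45 min, overtime 3 h 55 min.

Regular 36.75 hours, overtime 3.92 hours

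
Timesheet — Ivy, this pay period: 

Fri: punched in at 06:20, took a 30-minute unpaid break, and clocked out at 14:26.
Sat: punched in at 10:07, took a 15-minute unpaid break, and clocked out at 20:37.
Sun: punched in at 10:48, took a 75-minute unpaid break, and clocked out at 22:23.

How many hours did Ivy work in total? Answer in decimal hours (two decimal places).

Fri: 06:20–14:26 = 8 h 6 min; less 30 min break → 7 h 36 min
Sat: 10:07–20:37 = 10 h 30 min; less 15 min break → 10 h 15 min
Sun: 10:48–22:23 = 11 h 35 min; less 75 min break → 10 h 20 min
Total: 7 h 36 min + 10 h 15 min + 10 h 20 min = 28 h 11 min.

28.18 hours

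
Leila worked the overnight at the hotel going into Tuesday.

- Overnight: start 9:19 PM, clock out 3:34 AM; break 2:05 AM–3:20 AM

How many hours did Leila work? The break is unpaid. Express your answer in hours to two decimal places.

Overnight: 9:19 PM → midnight = 2 h 41 min; midnight → 3:34 AM = 3 h 34 min; span 6 h 15 min; less 75 min break → 5 h 0 min

5.00 hours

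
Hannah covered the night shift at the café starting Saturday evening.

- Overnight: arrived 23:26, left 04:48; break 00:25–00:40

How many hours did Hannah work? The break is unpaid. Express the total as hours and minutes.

5 h 7 min

Overnight: 23:26 → midnight = 0 h 34 min; midnight → 04:48 = 4 h 48 min; span 5 h 22 min; less 15 min break → 5 h 7 min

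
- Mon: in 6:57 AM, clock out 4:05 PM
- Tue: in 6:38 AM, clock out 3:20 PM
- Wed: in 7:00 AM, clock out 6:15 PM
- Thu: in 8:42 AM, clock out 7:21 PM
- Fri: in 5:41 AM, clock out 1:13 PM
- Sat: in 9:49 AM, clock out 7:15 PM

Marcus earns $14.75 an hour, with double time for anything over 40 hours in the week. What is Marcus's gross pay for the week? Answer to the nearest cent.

Mon: 6:57 AM–4:05 PM = 9 h 8 min
Tue: 6:38 AM–3:20 PM = 8 h 42 min
Wed: 7:00 AM–6:15 PM = 11 h 15 min
Thu: 8:42 AM–7:21 PM = 10 h 39 min
Fri: 5:41 AM–1:13 PM = 7 h 32 min
Sat: 9:49 AM–7:15 PM = 9 h 26 min
Total worked: 56 h 42 min = 3402 min.
Regular 40 h 0 min = 2400 min at $14.75/h; overtime 16 h 42 min = 1002 min at $29.50/h.
Pay = (2400 × $14.75 + 1002 × $29.50) ÷ 60 = $1082.65.

$1082.65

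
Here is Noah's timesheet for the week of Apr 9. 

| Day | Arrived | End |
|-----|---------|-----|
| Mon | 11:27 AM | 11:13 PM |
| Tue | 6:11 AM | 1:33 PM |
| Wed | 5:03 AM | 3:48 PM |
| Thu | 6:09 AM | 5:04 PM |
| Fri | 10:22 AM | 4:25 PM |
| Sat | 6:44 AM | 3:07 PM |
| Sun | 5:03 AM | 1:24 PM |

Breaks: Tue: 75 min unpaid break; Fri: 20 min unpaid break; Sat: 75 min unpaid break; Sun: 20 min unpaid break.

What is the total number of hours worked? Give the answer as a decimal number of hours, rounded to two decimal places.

Mon: 11:27 AM–11:13 PM = 11 h 46 min
Tue: 6:11 AM–1:33 PM = 7 h 22 min; less 75 min break → 6 h 7 min
Wed: 5:03 AM–3:48 PM = 10 h 45 min
Thu: 6:09 AM–5:04 PM = 10 h 55 min
Fri: 10:22 AM–4:25 PM = 6 h 3 min; less 20 min break → 5 h 43 min
Sat: 6:44 AM–3:07 PM = 8 h 23 min; less 75 min break → 7 h 8 min
Sun: 5:03 AM–1:24 PM = 8 h 21 min; less 20 min break → 8 h 1 min
Total: 11 h 46 min + 6 h 7 min + 10 h 45 min + 10 h 55 min + 5 h 43 min + 7 h 8 min + 8 h 1 min = 60 h 25 min.

60.42 hours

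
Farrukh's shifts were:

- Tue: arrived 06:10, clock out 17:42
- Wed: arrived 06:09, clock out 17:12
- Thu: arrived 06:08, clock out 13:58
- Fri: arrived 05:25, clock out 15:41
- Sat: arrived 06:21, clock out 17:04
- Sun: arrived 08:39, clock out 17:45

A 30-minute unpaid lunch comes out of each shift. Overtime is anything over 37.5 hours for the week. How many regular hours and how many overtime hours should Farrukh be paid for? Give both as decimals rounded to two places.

Regular 37.50 hours, overtime 20.00 hours

Tue: 06:10–17:42 = 11 h 32 min; less 30 min break → 11 h 2 min
Wed: 06:09–17:12 = 11 h 3 min; less 30 min break → 10 h 33 min
Thu: 06:08–13:58 = 7 h 50 min; less 30 min break → 7 h 20 min
Fri: 05:25–15:41 = 10 h 16 min; less 30 min break → 9 h 46 min
Sat: 06:21–17:04 = 10 h 43 min; less 30 min break → 10 h 13 min
Sun: 08:39–17:45 = 9 h 6 min; less 30 min break → 8 h 36 min
Total worked: 57 h 30 min = 57.50 h.
Threshold 37.5 h → overtime 20 h 0 min, regular 37 h 30 min.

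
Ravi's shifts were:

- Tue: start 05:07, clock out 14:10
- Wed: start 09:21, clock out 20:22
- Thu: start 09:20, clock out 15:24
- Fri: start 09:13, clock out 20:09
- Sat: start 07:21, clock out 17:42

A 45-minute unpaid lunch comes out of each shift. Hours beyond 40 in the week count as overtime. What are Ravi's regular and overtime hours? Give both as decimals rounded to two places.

Regular 40.00 hours, overtime 3.67 hours

Tue: 05:07–14:10 = 9 h 3 min; less 45 min break → 8 h 18 min
Wed: 09:21–20:22 = 11 h 1 min; less 45 min break → 10 h 16 min
Thu: 09:20–15:24 = 6 h 4 min; less 45 min break → 5 h 19 min
Fri: 09:13–20:09 = 10 h 56 min; less 45 min break → 10 h 11 min
Sat: 07:21–17:42 = 10 h 21 min; less 45 min break → 9 h 36 min
Total worked: 43 h 40 min = 43.67 h.
Threshold 40 h → overtime 3 h 40 min, regular 40 h 0 min.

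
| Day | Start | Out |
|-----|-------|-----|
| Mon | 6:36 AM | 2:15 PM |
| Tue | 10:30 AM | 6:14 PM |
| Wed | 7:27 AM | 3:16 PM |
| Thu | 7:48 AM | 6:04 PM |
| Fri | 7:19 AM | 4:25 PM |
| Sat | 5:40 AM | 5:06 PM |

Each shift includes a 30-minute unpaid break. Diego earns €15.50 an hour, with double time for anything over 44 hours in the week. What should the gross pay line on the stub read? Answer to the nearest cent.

Mon: 6:36 AM–2:15 PM = 7 h 39 min; less 30 min break → 7 h 9 min
Tue: 10:30 AM–6:14 PM = 7 h 44 min; less 30 min break → 7 h 14 min
Wed: 7:27 AM–3:16 PM = 7 h 49 min; less 30 min break → 7 h 19 min
Thu: 7:48 AM–6:04 PM = 10 h 16 min; less 30 min break → 9 h 46 min
Fri: 7:19 AM–4:25 PM = 9 h 6 min; less 30 min break → 8 h 36 min
Sat: 5:40 AM–5:06 PM = 11 h 26 min; less 30 min break → 10 h 56 min
Total worked: 51 h 0 min = 3060 min.
Regular 44 h 0 min = 2640 min at €15.50/h; overtime 7 h 0 min = 420 min at €31.00/h.
Pay = (2640 × €15.50 + 420 × €31.00) ÷ 60 = €899.00.

€899.00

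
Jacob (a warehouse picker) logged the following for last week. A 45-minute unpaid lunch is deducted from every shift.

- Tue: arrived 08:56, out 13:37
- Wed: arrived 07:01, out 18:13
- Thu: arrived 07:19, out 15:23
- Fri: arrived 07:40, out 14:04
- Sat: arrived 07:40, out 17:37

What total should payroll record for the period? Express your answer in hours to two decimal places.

36.55 hours

Tue: 08:56–13:37 = 4 h 41 min; less 45 min break → 3 h 56 min
Wed: 07:01–18:13 = 11 h 12 min; less 45 min break → 10 h 27 min
Thu: 07:19–15:23 = 8 h 4 min; less 45 min break → 7 h 19 min
Fri: 07:40–14:04 = 6 h 24 min; less 45 min break → 5 h 39 min
Sat: 07:40–17:37 = 9 h 57 min; less 45 min break → 9 h 12 min
Total: 3 h 56 min + 10 h 27 min + 7 h 19 min + 5 h 39 min + 9 h 12 min = 36 h 33 min.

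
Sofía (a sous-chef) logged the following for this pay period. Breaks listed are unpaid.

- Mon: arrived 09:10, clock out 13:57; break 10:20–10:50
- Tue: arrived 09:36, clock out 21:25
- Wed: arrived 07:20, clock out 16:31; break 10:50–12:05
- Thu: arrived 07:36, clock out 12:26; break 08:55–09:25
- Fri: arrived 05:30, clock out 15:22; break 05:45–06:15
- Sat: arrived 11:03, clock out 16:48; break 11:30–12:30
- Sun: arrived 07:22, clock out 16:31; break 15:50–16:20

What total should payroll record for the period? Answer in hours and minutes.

Mon: 09:10–13:57 = 4 h 47 min; less 30 min break → 4 h 17 min
Tue: 09:36–21:25 = 11 h 49 min
Wed: 07:20–16:31 = 9 h 11 min; less 75 min break → 7 h 56 min
Thu: 07:36–12:26 = 4 h 50 min; less 30 min break → 4 h 20 min
Fri: 05:30–15:22 = 9 h 52 min; less 30 min break → 9 h 22 min
Sat: 11:03–16:48 = 5 h 45 min; less 60 min break → 4 h 45 min
Sun: 07:22–16:31 = 9 h 9 min; less 30 min break → 8 h 39 min
Total: 4 h 17 min + 11 h 49 min + 7 h 56 min + 4 h 20 min + 9 h 22 min + 4 h 45 min + 8 h 39 min = 51 h 8 min.

51 h 8 min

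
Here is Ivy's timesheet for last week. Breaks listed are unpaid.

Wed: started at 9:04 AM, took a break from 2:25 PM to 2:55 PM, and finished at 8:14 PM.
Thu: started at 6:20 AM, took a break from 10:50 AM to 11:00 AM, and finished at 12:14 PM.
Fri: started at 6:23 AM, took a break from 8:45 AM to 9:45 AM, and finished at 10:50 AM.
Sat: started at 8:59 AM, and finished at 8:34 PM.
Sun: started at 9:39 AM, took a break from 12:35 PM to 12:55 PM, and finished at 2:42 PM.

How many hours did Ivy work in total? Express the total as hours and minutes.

Wed: 9:04 AM–8:14 PM = 11 h 10 min; less 30 min break → 10 h 40 min
Thu: 6:20 AM–12:14 PM = 5 h 54 min; less 10 min break → 5 h 44 min
Fri: 6:23 AM–10:50 AM = 4 h 27 min; less 60 min break → 3 h 27 min
Sat: 8:59 AM–8:34 PM = 11 h 35 min
Sun: 9:39 AM–2:42 PM = 5 h 3 min; less 20 min break → 4 h 43 min
Total: 10 h 40 min + 5 h 44 min + 3 h 27 min + 11 h 35 min + 4 h 43 min = 36 h 9 min.

36 h 9 min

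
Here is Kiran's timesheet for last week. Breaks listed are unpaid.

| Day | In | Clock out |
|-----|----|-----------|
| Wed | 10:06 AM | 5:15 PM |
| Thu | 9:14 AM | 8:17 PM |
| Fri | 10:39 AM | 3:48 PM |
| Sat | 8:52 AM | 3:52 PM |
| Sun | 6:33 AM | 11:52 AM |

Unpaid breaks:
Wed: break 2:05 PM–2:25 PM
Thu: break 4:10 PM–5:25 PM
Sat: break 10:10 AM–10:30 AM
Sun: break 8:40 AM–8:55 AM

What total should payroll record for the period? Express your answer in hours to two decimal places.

33.50 hours

Wed: 10:06 AM–5:15 PM = 7 h 9 min; less 20 min break → 6 h 49 min
Thu: 9:14 AM–8:17 PM = 11 h 3 min; less 75 min break → 9 h 48 min
Fri: 10:39 AM–3:48 PM = 5 h 9 min
Sat: 8:52 AM–3:52 PM = 7 h 0 min; less 20 min break → 6 h 40 min
Sun: 6:33 AM–11:52 AM = 5 h 19 min; less 15 min break → 5 h 4 min
Total: 6 h 49 min + 9 h 48 min + 5 h 9 min + 6 h 40 min + 5 h 4 min = 33 h 30 min.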